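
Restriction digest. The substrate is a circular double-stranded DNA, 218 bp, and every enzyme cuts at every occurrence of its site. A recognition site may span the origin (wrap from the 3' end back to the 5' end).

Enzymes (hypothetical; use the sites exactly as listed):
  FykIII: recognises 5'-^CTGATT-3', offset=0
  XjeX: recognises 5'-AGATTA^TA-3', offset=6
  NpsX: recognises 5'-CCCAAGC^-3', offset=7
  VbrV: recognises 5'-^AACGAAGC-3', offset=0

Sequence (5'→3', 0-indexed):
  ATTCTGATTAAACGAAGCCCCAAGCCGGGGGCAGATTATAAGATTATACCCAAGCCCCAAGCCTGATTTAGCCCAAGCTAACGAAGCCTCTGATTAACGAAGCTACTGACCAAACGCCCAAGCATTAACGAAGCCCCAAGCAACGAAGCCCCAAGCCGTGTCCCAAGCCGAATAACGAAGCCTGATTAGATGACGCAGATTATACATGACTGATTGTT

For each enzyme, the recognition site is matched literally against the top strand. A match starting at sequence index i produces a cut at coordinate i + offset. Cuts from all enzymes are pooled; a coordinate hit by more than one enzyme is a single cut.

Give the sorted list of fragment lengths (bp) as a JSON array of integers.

Scan for sites:
  FykIII CTGATT/0: at [3, 62, 89, 181, 209] ⇒ [3, 62, 89, 181, 209]
  XjeX AGATTATA/6: at [32, 40, 196] ⇒ [38, 46, 202]
  NpsX CCCAAGC/7: at [18, 48, 55, 71, 116, 134, 149, 161] ⇒ [25, 55, 62, 78, 123, 141, 156, 168]
  VbrV AACGAAGC/0: at [10, 79, 95, 126, 141, 173] ⇒ [10, 79, 95, 126, 141, 173]

Pooled cuts: [3, 10, 25, 38, 46, 55, 62, 78, 79, 89, 95, 123, 126, 141, 156, 168, 173, 181, 202, 209]

Fragments:
  3→10: 7 bp
  10→25: 15 bp
  25→38: 13 bp
  38→46: 8 bp
  46→55: 9 bp
  55→62: 7 bp
  62→78: 16 bp
  78→79: 1 bp
  79→89: 10 bp
  89→95: 6 bp
  95→123: 28 bp
  123→126: 3 bp
  126→141: 15 bp
  141→156: 15 bp
  156→168: 12 bp
  168→173: 5 bp
  173→181: 8 bp
  181→202: 21 bp
  202→209: 7 bp
  209→3 (wrap): 218-209+3 = 12 bp

[1,3,5,6,7,7,7,8,8,9,10,12,12,13,15,15,15,16,21,28]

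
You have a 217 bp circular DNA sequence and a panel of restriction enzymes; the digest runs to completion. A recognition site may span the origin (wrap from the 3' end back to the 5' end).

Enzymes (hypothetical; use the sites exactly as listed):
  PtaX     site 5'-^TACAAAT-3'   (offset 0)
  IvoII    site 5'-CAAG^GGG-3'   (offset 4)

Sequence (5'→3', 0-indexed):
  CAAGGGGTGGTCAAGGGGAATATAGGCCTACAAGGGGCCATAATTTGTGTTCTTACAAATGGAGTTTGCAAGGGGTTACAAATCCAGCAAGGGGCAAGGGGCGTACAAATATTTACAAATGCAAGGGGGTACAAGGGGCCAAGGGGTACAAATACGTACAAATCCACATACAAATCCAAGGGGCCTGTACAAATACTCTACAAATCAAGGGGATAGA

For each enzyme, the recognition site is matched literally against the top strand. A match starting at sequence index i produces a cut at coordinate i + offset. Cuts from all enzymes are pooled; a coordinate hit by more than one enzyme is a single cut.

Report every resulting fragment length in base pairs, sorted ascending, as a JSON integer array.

Scan for sites:
  PtaX (TACAAAT, off=0): starts [53, 76, 103, 113, 146, 156, 168, 187, 198] → cuts [53, 76, 103, 113, 146, 156, 168, 187, 198]
  IvoII (CAAGGGG, off=4): starts [0, 11, 30, 68, 87, 94, 121, 131, 139, 176, 205] → cuts [4, 15, 34, 72, 91, 98, 125, 135, 143, 180, 209]

Pooled cuts: [4, 15, 34, 53, 72, 76, 91, 98, 103, 113, 125, 135, 143, 146, 156, 168, 180, 187, 198, 209]

Fragment lengths:
  4→15: 11 bp
  15→34: 19 bp
  34→53: 19 bp
  53→72: 19 bp
  72→76: 4 bp
  76→91: 15 bp
  91→98: 7 bp
  98→103: 5 bp
  103→113: 10 bp
  113→125: 12 bp
  125→135: 10 bp
  135→143: 8 bp
  143→146: 3 bp
  146→156: 10 bp
  156→168: 12 bp
  168→180: 12 bp
  180→187: 7 bp
  187→198: 11 bp
  198→209: 11 bp
  209→4 (wrap): 217-209+4 = 12 bp

[3,4,5,7,7,8,10,10,10,11,11,11,12,12,12,12,15,19,19,19]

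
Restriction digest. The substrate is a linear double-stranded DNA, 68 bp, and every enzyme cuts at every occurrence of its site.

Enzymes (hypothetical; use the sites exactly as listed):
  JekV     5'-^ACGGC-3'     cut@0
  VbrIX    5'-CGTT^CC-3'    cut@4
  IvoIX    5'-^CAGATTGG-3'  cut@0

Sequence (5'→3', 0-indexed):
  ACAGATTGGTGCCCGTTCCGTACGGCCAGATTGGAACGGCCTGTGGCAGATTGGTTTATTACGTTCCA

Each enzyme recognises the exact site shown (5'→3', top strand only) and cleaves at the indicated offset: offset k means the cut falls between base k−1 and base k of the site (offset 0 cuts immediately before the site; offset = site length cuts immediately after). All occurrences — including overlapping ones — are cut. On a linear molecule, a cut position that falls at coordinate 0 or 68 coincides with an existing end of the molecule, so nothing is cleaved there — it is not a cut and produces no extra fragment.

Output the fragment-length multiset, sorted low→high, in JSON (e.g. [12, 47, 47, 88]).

Site scan:
  JekV (ACGGC, off=0): starts [21, 35] → cuts [21, 35]
  VbrIX (CGTTCC, off=4): starts [13, 61] → cuts [17, 65]
  IvoIX (CAGATTGG, off=0): starts [1, 26, 46] → cuts [1, 26, 46]

All cut coordinates (distinct, sorted): [1, 17, 21, 26, 35, 46, 65]

Fragments:
  [0,1): 1 bp
  [1,17): 16 bp
  [17,21): 4 bp
  [21,26): 5 bp
  [26,35): 9 bp
  [35,46): 11 bp
  [46,65): 19 bp
  [65,68): 3 bp

[1,3,4,5,9,11,16,19]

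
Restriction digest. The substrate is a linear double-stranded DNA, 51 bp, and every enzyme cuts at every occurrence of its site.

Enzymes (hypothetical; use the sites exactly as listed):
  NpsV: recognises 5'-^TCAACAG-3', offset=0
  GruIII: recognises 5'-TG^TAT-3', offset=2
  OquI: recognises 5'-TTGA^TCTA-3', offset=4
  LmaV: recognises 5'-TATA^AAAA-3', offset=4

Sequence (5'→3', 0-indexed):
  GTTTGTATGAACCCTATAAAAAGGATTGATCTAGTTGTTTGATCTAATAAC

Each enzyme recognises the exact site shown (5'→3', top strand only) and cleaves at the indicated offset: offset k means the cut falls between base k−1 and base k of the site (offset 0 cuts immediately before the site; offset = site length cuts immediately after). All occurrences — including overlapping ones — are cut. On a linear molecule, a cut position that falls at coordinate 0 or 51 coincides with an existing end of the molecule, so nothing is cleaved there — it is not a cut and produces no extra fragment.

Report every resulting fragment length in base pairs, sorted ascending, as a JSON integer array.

Per-enzyme occurrences:
  NpsV (TCAACAG, off=0): no sites
  GruIII (TGTAT, off=2): starts [3] → cuts [5]
  OquI (TTGATCTA, off=4): starts [25, 38] → cuts [29, 42]
  LmaV (TATAAAAA, off=4): starts [14] → cuts [18]

All cut coordinates (distinct, sorted): [5, 18, 29, 42]

Fragment lengths:
  [0,5): 5 bp
  [5,18): 13 bp
  [18,29): 11 bp
  [29,42): 13 bp
  [42,51): 9 bp

[5,9,11,13,13]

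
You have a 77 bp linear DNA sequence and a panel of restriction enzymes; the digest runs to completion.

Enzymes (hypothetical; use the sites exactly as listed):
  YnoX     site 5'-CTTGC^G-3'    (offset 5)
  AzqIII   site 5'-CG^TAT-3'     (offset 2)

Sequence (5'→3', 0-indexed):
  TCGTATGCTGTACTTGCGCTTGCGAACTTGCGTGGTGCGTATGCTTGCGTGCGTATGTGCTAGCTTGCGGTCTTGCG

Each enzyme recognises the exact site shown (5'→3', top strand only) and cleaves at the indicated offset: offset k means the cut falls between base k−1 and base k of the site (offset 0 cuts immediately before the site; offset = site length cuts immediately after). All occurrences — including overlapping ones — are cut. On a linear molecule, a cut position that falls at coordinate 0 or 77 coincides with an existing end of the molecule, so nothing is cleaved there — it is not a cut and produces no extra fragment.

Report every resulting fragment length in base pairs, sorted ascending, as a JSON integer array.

Scan for sites:
  YnoX CTTGCG/5: at [12, 18, 26, 43, 63, 71] ⇒ [17, 23, 31, 48, 68, 76]
  AzqIII CGTAT/2: at [1, 37, 51] ⇒ [3, 39, 53]

Pooled cuts: [3, 17, 23, 31, 39, 48, 53, 68, 76]

Fragment lengths:
  [0,3): 3 bp
  [3,17): 14 bp
  [17,23): 6 bp
  [23,31): 8 bp
  [31,39): 8 bp
  [39,48): 9 bp
  [48,53): 5 bp
  [53,68): 15 bp
  [68,76): 8 bp
  [76,77): 1 bp

[1,3,5,6,8,8,8,9,14,15]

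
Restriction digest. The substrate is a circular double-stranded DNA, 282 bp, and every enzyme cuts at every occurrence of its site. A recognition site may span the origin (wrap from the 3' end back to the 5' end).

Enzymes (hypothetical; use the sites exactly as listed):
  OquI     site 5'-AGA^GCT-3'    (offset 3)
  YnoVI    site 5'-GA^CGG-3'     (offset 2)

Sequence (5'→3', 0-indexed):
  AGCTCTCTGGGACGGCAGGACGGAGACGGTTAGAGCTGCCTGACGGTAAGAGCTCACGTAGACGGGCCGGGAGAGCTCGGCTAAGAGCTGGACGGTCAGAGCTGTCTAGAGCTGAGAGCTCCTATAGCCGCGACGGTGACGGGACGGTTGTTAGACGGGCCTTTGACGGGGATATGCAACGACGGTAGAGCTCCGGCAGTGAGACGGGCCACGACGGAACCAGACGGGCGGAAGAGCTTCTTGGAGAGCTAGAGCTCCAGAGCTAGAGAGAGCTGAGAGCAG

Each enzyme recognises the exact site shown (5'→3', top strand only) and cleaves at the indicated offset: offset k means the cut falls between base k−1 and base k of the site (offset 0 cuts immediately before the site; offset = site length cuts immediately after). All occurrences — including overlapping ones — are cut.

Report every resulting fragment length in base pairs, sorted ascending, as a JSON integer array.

Scan for sites:
  OquI (AGAGCT, off=3): starts [31, 48, 71, 83, 97, 107, 114, 186, 232, 244, 250, 258, 268, 280] → cuts [1, 34, 51, 74, 86, 100, 110, 117, 189, 235, 247, 253, 261, 271]
  YnoVI (GACGG, off=2): starts [10, 18, 24, 41, 60, 90, 131, 137, 142, 153, 164, 180, 202, 212, 222] → cuts [12, 20, 26, 43, 62, 92, 133, 139, 144, 155, 166, 182, 204, 214, 224]

All cut coordinates (distinct, sorted): [1, 12, 20, 26, 34, 43, 51, 62, 74, 86, 92, 100, 110, 117, 133, 139, 144, 155, 166, 182, 189, 204, 214, 224, 235, 247, 253, 261, 271]

Fragments:
  1→12: 11 bp
  12→20: 8 bp
  20→26: 6 bp
  26→34: 8 bp
  34→43: 9 bp
  43→51: 8 bp
  51→62: 11 bp
  62→74: 12 bp
  74→86: 12 bp
  86→92: 6 bp
  92→100: 8 bp
  100→110: 10 bp
  110→117: 7 bp
  117→133: 16 bp
  133→139: 6 bp
  139→144: 5 bp
  144→155: 11 bp
  155→166: 11 bp
  166→182: 16 bp
  182→189: 7 bp
  189→204: 15 bp
  204→214: 10 bp
  214→224: 10 bp
  224→235: 11 bp
  235→247: 12 bp
  247→253: 6 bp
  253→261: 8 bp
  261→271: 10 bp
  271→1 (wrap): 282-271+1 = 12 bp

[5,6,6,6,6,7,7,8,8,8,8,8,9,10,10,10,10,11,11,11,11,11,12,12,12,12,15,16,16]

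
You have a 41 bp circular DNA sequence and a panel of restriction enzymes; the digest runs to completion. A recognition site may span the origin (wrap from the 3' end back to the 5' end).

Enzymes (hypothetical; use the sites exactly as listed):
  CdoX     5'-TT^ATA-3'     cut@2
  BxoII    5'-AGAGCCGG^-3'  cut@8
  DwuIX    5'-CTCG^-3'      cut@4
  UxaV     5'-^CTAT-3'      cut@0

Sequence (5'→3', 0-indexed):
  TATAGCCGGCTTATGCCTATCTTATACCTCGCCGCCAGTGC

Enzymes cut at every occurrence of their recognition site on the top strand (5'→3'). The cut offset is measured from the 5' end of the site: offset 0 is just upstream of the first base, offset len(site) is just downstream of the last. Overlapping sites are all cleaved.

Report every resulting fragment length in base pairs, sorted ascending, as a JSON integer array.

[7,8,9,17]

Per-enzyme occurrences:
  CdoX (TTATA, off=2): starts [21] → cuts [23]
  BxoII (AGAGCCGG, off=8): no sites
  DwuIX (CTCG, off=4): starts [27] → cuts [31]
  UxaV (CTAT, off=0): starts [16, 40] → cuts [16, 40]

All cut coordinates (distinct, sorted): [16, 23, 31, 40]

Fragments:
  16→23: 7 bp
  23→31: 8 bp
  31→40: 9 bp
  40→16 (wrap): 41-40+16 = 17 bp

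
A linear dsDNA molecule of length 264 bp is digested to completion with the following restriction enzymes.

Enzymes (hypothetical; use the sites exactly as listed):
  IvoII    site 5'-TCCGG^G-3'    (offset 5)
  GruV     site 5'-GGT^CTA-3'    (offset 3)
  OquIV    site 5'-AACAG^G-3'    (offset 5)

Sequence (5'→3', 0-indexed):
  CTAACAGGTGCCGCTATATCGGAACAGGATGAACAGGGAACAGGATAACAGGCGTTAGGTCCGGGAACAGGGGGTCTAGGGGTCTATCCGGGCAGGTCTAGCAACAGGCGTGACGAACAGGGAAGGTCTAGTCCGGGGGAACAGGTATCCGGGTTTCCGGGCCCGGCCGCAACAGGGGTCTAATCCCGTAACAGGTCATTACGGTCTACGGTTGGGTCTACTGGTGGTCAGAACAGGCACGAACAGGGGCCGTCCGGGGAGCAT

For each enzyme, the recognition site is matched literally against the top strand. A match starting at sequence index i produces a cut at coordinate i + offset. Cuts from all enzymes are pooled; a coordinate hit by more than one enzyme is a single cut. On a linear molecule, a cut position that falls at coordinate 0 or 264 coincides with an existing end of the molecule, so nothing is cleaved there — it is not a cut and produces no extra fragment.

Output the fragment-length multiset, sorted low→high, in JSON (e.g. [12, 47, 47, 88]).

Per-enzyme occurrences:
  IvoII TCCGGG/5: at [59, 86, 131, 147, 155, 252] ⇒ [64, 91, 136, 152, 160, 257]
  GruV GGTCTA/3: at [72, 80, 94, 124, 176, 202, 214] ⇒ [75, 83, 97, 127, 179, 205, 217]
  OquIV AACAGG/5: at [2, 22, 31, 38, 46, 65, 102, 115, 139, 170, 189, 231, 241] ⇒ [7, 27, 36, 43, 51, 70, 107, 120, 144, 175, 194, 236, 246]

Pooled cuts: [7, 27, 36, 43, 51, 64, 70, 75, 83, 91, 97, 107, 120, 127, 136, 144, 152, 160, 175, 179, 194, 205, 217, 236, 246, 257]

Fragments:
  [0,7): 7 bp
  [7,27): 20 bp
  [27,36): 9 bp
  [36,43): 7 bp
  [43,51): 8 bp
  [51,64): 13 bp
  [64,70): 6 bp
  [70,75): 5 bp
  [75,83): 8 bp
  [83,91): 8 bp
  [91,97): 6 bp
  [97,107): 10 bp
  [107,120): 13 bp
  [120,127): 7 bp
  [127,136): 9 bp
  [136,144): 8 bp
  [144,152): 8 bp
  [152,160): 8 bp
  [160,175): 15 bp
  [175,179): 4 bp
  [179,194): 15 bp
  [194,205): 11 bp
  [205,217): 12 bp
  [217,236): 19 bp
  [236,246): 10 bp
  [246,257): 11 bp
  [257,264): 7 bp

[4,5,6,6,7,7,7,7,8,8,8,8,8,8,9,9,10,10,11,11,12,13,13,15,15,19,20]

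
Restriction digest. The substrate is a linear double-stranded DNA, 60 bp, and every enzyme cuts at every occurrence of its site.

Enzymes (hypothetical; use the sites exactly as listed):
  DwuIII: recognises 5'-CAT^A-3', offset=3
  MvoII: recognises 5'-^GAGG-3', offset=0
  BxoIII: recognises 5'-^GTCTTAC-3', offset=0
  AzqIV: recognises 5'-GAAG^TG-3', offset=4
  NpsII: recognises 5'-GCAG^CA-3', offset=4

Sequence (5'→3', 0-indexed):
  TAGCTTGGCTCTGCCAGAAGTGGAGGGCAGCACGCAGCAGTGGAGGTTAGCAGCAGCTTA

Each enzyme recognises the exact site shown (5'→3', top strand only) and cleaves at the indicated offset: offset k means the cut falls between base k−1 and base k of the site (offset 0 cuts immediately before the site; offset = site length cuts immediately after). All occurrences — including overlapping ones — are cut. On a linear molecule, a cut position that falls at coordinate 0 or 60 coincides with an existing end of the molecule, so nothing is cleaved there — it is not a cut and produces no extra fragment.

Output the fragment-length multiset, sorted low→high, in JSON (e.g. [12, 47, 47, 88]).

Per-enzyme occurrences:
  DwuIII (CATA, off=3): no sites
  MvoII GAGG/0: at [22, 42] ⇒ [22, 42]
  BxoIII (GTCTTAC, off=0): no sites
  AzqIV GAAGTG/4: at [16] ⇒ [20]
  NpsII GCAGCA/4: at [26, 33, 49] ⇒ [30, 37, 53]

All cut coordinates (distinct, sorted): [20, 22, 30, 37, 42, 53]

Fragments:
  [0,20): 20 bp
  [20,22): 2 bp
  [22,30): 8 bp
  [30,37): 7 bp
  [37,42): 5 bp
  [42,53): 11 bp
  [53,60): 7 bp

[2,5,7,7,8,11,20]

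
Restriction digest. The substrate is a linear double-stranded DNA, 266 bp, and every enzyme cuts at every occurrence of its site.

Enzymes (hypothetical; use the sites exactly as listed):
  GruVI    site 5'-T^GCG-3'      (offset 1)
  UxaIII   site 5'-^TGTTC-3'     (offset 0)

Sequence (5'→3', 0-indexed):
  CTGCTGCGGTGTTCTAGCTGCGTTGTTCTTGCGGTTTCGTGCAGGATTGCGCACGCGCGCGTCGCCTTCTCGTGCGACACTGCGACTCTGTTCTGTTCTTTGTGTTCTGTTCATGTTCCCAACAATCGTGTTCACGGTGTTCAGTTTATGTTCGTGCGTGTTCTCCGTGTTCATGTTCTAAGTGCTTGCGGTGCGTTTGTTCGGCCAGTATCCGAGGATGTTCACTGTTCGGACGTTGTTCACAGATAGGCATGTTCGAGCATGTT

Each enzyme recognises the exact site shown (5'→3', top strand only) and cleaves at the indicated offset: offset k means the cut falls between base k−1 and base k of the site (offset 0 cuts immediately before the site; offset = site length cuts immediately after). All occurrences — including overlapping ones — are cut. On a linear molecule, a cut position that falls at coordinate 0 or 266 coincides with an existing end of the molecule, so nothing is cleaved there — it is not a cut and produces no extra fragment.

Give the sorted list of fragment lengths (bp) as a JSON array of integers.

[3,4,4,5,5,5,5,5,6,6,7,7,7,7,8,9,9,9,10,11,11,14,14,15,16,18,21,25]

Scan for sites:
  GruVI TGCG/1: at [4, 18, 29, 47, 72, 80, 154, 186, 191] ⇒ [5, 19, 30, 48, 73, 81, 155, 187, 192]
  UxaIII TGTTC/0: at [9, 23, 88, 93, 102, 107, 113, 128, 137, 148, 158, 167, 173, 197, 218, 225, 236, 252] ⇒ [9, 23, 88, 93, 102, 107, 113, 128, 137, 148, 158, 167, 173, 197, 218, 225, 236, 252]

All cut coordinates (distinct, sorted): [5, 9, 19, 23, 30, 48, 73, 81, 88, 93, 102, 107, 113, 128, 137, 148, 155, 158, 167, 173, 187, 192, 197, 218, 225, 236, 252]

Fragment lengths:
  [0,5): 5 bp
  [5,9): 4 bp
  [9,19): 10 bp
  [19,23): 4 bp
  [23,30): 7 bp
  [30,48): 18 bp
  [48,73): 25 bp
  [73,81): 8 bp
  [81,88): 7 bp
  [88,93): 5 bp
  [93,102): 9 bp
  [102,107): 5 bp
  [107,113): 6 bp
  [113,128): 15 bp
  [128,137): 9 bp
  [137,148): 11 bp
  [148,155): 7 bp
  [155,158): 3 bp
  [158,167): 9 bp
  [167,173): 6 bp
  [173,187): 14 bp
  [187,192): 5 bp
  [192,197): 5 bp
  [197,218): 21 bp
  [218,225): 7 bp
  [225,236): 11 bp
  [236,252): 16 bp
  [252,266): 14 bp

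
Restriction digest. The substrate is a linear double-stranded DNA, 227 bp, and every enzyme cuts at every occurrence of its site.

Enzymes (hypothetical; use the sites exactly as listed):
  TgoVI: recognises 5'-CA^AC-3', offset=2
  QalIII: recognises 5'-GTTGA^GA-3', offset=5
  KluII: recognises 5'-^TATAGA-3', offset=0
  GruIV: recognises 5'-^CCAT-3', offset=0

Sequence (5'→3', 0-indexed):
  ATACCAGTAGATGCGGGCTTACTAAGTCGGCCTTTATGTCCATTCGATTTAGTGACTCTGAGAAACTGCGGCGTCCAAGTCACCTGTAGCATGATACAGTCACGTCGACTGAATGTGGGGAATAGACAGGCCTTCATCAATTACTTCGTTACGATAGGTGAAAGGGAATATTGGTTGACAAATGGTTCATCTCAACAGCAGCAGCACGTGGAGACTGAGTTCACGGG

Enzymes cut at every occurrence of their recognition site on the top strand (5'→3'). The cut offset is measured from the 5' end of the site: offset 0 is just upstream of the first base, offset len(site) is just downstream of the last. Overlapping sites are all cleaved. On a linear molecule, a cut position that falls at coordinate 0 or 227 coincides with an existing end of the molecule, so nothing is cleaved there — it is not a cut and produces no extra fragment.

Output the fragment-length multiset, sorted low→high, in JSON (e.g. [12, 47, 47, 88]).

[33,39,155]

Site scan:
  TgoVI CAAC/2: at [192] ⇒ [194]
  QalIII (GTTGAGA, off=5): no sites
  KluII (TATAGA, off=0): no sites
  GruIV CCAT/0: at [39] ⇒ [39]

Pooled cuts: [39, 194]

Fragments:
  [0,39): 39 bp
  [39,194): 155 bp
  [194,227): 33 bp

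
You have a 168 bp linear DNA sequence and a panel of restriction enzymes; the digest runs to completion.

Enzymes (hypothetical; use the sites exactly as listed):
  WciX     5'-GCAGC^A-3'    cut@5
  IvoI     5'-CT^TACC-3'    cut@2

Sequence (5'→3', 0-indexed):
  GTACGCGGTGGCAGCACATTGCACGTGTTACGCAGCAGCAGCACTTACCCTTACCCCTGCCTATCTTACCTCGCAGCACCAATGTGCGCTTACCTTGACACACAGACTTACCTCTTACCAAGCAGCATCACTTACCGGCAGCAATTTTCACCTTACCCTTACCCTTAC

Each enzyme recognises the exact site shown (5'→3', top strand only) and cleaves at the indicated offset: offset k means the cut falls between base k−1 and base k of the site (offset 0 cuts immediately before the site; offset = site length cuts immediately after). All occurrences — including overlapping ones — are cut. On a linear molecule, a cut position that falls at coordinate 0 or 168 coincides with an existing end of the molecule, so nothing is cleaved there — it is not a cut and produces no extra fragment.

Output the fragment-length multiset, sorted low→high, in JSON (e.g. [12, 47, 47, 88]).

Per-enzyme occurrences:
  WciX GCAGCA/5: at [10, 31, 34, 37, 72, 121, 137] ⇒ [15, 36, 39, 42, 77, 126, 142]
  IvoI CTTACC/2: at [43, 49, 64, 88, 106, 113, 130, 151, 157] ⇒ [45, 51, 66, 90, 108, 115, 132, 153, 159]

All cut coordinates (distinct, sorted): [15, 36, 39, 42, 45, 51, 66, 77, 90, 108, 115, 126, 132, 142, 153, 159]

Fragment lengths:
  [0,15): 15 bp
  [15,36): 21 bp
  [36,39): 3 bp
  [39,42): 3 bp
  [42,45): 3 bp
  [45,51): 6 bp
  [51,66): 15 bp
  [66,77): 11 bp
  [77,90): 13 bp
  [90,108): 18 bp
  [108,115): 7 bp
  [115,126): 11 bp
  [126,132): 6 bp
  [132,142): 10 bp
  [142,153): 11 bp
  [153,159): 6 bp
  [159,168): 9 bp

[3,3,3,6,6,6,7,9,10,11,11,11,13,15,15,18,21]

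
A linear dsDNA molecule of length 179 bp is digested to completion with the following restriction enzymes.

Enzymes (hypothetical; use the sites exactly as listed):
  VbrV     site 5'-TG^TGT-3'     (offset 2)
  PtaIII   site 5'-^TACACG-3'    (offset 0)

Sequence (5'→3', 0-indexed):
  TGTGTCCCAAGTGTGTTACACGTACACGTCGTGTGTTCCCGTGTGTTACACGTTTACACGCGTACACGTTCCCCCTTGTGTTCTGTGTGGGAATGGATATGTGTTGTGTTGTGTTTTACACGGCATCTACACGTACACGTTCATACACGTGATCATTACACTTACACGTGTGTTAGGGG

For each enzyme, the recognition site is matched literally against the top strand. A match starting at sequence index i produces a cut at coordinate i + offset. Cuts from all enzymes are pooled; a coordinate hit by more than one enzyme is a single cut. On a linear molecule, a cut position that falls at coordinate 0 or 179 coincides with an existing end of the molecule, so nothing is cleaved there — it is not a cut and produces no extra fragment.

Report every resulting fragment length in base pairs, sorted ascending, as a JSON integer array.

[2,3,3,5,5,5,6,6,7,8,8,8,9,10,10,11,11,11,16,16,19]

Scan for sites:
  VbrV TGTGT/2: at [0, 11, 31, 41, 76, 83, 99, 104, 109, 168] ⇒ [2, 13, 33, 43, 78, 85, 101, 106, 111, 170]
  PtaIII TACACG/0: at [16, 22, 46, 54, 62, 116, 127, 133, 143, 162] ⇒ [16, 22, 46, 54, 62, 116, 127, 133, 143, 162]

All cut coordinates (distinct, sorted): [2, 13, 16, 22, 33, 43, 46, 54, 62, 78, 85, 101, 106, 111, 116, 127, 133, 143, 162, 170]

Fragment lengths:
  [0,2): 2 bp
  [2,13): 11 bp
  [13,16): 3 bp
  [16,22): 6 bp
  [22,33): 11 bp
  [33,43): 10 bp
  [43,46): 3 bp
  [46,54): 8 bp
  [54,62): 8 bp
  [62,78): 16 bp
  [78,85): 7 bp
  [85,101): 16 bp
  [101,106): 5 bp
  [106,111): 5 bp
  [111,116): 5 bp
  [116,127): 11 bp
  [127,133): 6 bp
  [133,143): 10 bp
  [143,162): 19 bp
  [162,170): 8 bp
  [170,179): 9 bp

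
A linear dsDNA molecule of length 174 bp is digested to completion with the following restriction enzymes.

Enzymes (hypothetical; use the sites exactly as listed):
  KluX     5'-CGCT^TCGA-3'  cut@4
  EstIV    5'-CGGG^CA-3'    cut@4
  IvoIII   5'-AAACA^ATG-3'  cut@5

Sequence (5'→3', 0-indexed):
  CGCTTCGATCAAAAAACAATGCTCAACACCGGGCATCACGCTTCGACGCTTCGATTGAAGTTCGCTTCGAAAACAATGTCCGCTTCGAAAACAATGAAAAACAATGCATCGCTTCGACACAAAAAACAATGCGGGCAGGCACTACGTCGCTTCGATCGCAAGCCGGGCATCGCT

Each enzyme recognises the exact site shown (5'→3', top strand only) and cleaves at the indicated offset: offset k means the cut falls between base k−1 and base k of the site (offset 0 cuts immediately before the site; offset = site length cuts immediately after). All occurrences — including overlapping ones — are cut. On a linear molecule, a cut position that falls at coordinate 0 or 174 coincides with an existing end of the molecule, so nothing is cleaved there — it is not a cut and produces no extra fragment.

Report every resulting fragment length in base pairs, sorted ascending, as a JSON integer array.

[4,7,7,8,9,9,9,9,10,10,14,15,15,16,16,16]

Scan for sites:
  KluX CGCTTCGA/4: at [0, 38, 46, 62, 80, 109, 147] ⇒ [4, 42, 50, 66, 84, 113, 151]
  EstIV CGGGCA/4: at [29, 131, 163] ⇒ [33, 135, 167]
  IvoIII AAACAATG/5: at [13, 70, 88, 98, 123] ⇒ [18, 75, 93, 103, 128]

All cut coordinates (distinct, sorted): [4, 18, 33, 42, 50, 66, 75, 84, 93, 103, 113, 128, 135, 151, 167]

Fragment lengths:
  [0,4): 4 bp
  [4,18): 14 bp
  [18,33): 15 bp
  [33,42): 9 bp
  [42,50): 8 bp
  [50,66): 16 bp
  [66,75): 9 bp
  [75,84): 9 bp
  [84,93): 9 bp
  [93,103): 10 bp
  [103,113): 10 bp
  [113,128): 15 bp
  [128,135): 7 bp
  [135,151): 16 bp
  [151,167): 16 bp
  [167,174): 7 bp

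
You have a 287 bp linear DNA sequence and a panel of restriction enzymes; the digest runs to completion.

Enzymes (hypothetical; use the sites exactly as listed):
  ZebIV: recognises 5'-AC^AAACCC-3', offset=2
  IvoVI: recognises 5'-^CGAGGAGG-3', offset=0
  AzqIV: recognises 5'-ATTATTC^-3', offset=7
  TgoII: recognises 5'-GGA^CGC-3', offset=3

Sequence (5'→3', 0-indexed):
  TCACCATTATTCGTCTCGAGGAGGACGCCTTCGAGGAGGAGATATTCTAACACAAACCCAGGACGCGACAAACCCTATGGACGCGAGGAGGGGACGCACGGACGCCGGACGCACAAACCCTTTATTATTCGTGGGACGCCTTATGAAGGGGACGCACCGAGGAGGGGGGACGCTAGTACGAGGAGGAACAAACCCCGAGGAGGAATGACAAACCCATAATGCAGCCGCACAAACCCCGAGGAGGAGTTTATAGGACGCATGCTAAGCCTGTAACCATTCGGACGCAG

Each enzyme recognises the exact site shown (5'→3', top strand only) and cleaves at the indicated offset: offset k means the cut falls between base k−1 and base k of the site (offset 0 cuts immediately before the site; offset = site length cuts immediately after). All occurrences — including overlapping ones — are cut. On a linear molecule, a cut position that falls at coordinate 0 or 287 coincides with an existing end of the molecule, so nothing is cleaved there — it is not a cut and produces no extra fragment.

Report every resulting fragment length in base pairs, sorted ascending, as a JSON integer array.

Site scan:
  ZebIV (ACAAACCC, off=2): starts [51, 67, 112, 187, 207, 228] → cuts [53, 69, 114, 189, 209, 230]
  IvoVI (CGAGGAGG, off=0): starts [16, 31, 83, 157, 178, 195, 236] → cuts [16, 31, 83, 157, 178, 195, 236]
  AzqIV (ATTATTC, off=7): starts [5, 123] → cuts [12, 130]
  TgoII (GGACGC, off=3): starts [22, 60, 78, 91, 99, 106, 133, 149, 167, 252, 279] → cuts [25, 63, 81, 94, 102, 109, 136, 152, 170, 255, 282]

Pooled cuts: [12, 16, 25, 31, 53, 63, 69, 81, 83, 94, 102, 109, 114, 130, 136, 152, 157, 170, 178, 189, 195, 209, 230, 236, 255, 282]

Fragment lengths:
  [0,12): 12 bp
  [12,16): 4 bp
  [16,25): 9 bp
  [25,31): 6 bp
  [31,53): 22 bp
  [53,63): 10 bp
  [63,69): 6 bp
  [69,81): 12 bp
  [81,83): 2 bp
  [83,94): 11 bp
  [94,102): 8 bp
  [102,109): 7 bp
  [109,114): 5 bp
  [114,130): 16 bp
  [130,136): 6 bp
  [136,152): 16 bp
  [152,157): 5 bp
  [157,170): 13 bp
  [170,178): 8 bp
  [178,189): 11 bp
  [189,195): 6 bp
  [195,209): 14 bp
  [209,230): 21 bp
  [230,236): 6 bp
  [236,255): 19 bp
  [255,282): 27 bp
  [282,287): 5 bp

[2,4,5,5,5,6,6,6,6,6,7,8,8,9,10,11,11,12,12,13,14,16,16,19,21,22,27]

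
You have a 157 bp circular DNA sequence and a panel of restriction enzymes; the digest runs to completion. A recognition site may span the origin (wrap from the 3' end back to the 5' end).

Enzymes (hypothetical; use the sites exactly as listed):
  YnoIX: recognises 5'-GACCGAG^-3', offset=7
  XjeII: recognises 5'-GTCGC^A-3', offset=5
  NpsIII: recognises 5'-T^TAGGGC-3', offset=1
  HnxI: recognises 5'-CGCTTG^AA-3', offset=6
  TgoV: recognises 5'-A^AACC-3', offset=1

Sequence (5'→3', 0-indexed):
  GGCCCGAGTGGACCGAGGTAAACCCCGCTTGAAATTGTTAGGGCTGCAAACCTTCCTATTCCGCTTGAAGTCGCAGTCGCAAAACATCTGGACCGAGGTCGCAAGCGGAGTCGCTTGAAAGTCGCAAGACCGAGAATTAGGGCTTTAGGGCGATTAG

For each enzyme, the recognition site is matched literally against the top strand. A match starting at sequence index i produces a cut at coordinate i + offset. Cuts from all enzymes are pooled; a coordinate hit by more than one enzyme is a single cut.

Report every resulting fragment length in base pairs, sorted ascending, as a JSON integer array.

Site scan:
  YnoIX GACCGAG/7: at [10, 90, 127] ⇒ [17, 97, 134]
  XjeII GTCGCA/5: at [69, 75, 97, 120] ⇒ [74, 80, 102, 125]
  NpsIII TTAGGGC/1: at [37, 136, 144, 153] ⇒ [38, 137, 145, 154]
  HnxI CGCTTGAA/6: at [25, 61, 111] ⇒ [31, 67, 117]
  TgoV AAACC/1: at [19, 47] ⇒ [20, 48]

All cut coordinates (distinct, sorted): [17, 20, 31, 38, 48, 67, 74, 80, 97, 102, 117, 125, 134, 137, 145, 154]

Fragment lengths:
  17→20: 3 bp
  20→31: 11 bp
  31→38: 7 bp
  38→48: 10 bp
  48→67: 19 bp
  67→74: 7 bp
  74→80: 6 bp
  80→97: 17 bp
  97→102: 5 bp
  102→117: 15 bp
  117→125: 8 bp
  125→134: 9 bp
  134→137: 3 bp
  137→145: 8 bp
  145→154: 9 bp
  154→17 (wrap): 157-154+17 = 20 bp

[3,3,5,6,7,7,8,8,9,9,10,11,15,17,19,20]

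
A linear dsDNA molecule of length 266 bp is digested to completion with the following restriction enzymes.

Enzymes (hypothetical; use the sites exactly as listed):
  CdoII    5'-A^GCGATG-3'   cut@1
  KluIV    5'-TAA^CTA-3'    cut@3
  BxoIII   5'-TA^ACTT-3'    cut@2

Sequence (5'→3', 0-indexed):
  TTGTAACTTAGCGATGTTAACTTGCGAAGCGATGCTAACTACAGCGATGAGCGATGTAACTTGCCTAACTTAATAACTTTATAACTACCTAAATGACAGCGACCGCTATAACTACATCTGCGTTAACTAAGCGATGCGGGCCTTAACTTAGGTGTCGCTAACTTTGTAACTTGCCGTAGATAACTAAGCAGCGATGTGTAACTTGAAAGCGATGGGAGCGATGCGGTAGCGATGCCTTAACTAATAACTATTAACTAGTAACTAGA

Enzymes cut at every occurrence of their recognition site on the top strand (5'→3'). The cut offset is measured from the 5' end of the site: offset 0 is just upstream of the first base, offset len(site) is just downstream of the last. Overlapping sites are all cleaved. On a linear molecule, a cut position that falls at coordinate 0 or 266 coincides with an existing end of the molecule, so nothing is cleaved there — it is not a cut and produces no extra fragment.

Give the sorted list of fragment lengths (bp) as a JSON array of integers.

Scan for sites:
  CdoII AGCGATG/1: at [9, 27, 42, 49, 129, 189, 207, 216, 227] ⇒ [10, 28, 43, 50, 130, 190, 208, 217, 228]
  KluIV TAACTA/3: at [35, 81, 108, 123, 180, 237, 244, 251, 258] ⇒ [38, 84, 111, 126, 183, 240, 247, 254, 261]
  BxoIII TAACTT/2: at [3, 17, 56, 65, 73, 143, 158, 166, 198] ⇒ [5, 19, 58, 67, 75, 145, 160, 168, 200]

Pooled cuts: [5, 10, 19, 28, 38, 43, 50, 58, 67, 75, 84, 111, 126, 130, 145, 160, 168, 183, 190, 200, 208, 217, 228, 240, 247, 254, 261]

Fragments:
  [0,5): 5 bp
  [5,10): 5 bp
  [10,19): 9 bp
  [19,28): 9 bp
  [28,38): 10 bp
  [38,43): 5 bp
  [43,50): 7 bp
  [50,58): 8 bp
  [58,67): 9 bp
  [67,75): 8 bp
  [75,84): 9 bp
  [84,111): 27 bp
  [111,126): 15 bp
  [126,130): 4 bp
  [130,145): 15 bp
  [145,160): 15 bp
  [160,168): 8 bp
  [168,183): 15 bp
  [183,190): 7 bp
  [190,200): 10 bp
  [200,208): 8 bp
  [208,217): 9 bp
  [217,228): 11 bp
  [228,240): 12 bp
  [240,247): 7 bp
  [247,254): 7 bp
  [254,261): 7 bp
  [261,266): 5 bp

[4,5,5,5,5,7,7,7,7,7,8,8,8,8,9,9,9,9,9,10,10,11,12,15,15,15,15,27]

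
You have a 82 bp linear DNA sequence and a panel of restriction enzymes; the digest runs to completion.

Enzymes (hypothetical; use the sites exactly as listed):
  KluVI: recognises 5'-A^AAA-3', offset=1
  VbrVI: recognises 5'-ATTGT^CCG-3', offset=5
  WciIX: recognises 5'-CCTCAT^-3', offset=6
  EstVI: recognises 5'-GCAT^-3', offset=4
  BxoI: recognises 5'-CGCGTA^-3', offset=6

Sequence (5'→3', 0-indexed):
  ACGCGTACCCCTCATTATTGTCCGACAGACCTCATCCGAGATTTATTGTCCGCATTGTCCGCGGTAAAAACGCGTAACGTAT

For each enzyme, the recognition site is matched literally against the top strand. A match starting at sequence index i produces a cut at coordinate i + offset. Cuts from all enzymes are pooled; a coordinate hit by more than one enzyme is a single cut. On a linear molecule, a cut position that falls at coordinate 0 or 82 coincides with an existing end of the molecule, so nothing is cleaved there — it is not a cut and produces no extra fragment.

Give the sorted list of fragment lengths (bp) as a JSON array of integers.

[1,3,6,6,6,7,8,8,9,14,14]

Scan for sites:
  KluVI AAAA/1: at [65, 66] ⇒ [66, 67]
  VbrVI ATTGTCCG/5: at [16, 44, 53] ⇒ [21, 49, 58]
  WciIX CCTCAT/6: at [9, 29] ⇒ [15, 35]
  EstVI GCAT/4: at [51] ⇒ [55]
  BxoI CGCGTA/6: at [1, 70] ⇒ [7, 76]

Pooled cuts: [7, 15, 21, 35, 49, 55, 58, 66, 67, 76]

Fragment lengths:
  [0,7): 7 bp
  [7,15): 8 bp
  [15,21): 6 bp
  [21,35): 14 bp
  [35,49): 14 bp
  [49,55): 6 bp
  [55,58): 3 bp
  [58,66): 8 bp
  [66,67): 1 bp
  [67,76): 9 bp
  [76,82): 6 bp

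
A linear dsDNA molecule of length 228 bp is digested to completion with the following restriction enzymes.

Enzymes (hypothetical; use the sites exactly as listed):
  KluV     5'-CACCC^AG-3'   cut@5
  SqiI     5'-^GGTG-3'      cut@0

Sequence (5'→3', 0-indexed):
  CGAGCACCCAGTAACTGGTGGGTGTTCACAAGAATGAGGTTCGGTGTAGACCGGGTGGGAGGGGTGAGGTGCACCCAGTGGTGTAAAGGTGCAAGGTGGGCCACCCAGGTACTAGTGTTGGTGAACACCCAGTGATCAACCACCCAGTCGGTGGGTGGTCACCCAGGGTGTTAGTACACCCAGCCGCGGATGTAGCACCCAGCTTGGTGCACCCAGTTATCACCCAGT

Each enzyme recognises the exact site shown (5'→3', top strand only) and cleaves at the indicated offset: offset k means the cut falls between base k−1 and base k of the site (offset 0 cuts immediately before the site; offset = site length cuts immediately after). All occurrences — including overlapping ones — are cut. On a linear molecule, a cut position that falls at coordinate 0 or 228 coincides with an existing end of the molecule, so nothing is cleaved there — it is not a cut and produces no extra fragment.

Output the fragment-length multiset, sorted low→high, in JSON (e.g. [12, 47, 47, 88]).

Site scan:
  KluV (CACCCAG, off=5): starts [4, 71, 101, 125, 140, 159, 176, 195, 209, 220] → cuts [9, 76, 106, 130, 145, 164, 181, 200, 214, 225]
  SqiI (GGTG, off=0): starts [16, 20, 42, 53, 62, 67, 79, 87, 94, 119, 149, 153, 166, 205] → cuts [16, 20, 42, 53, 62, 67, 79, 87, 94, 119, 149, 153, 166, 205]

All cut coordinates (distinct, sorted): [9, 16, 20, 42, 53, 62, 67, 76, 79, 87, 94, 106, 119, 130, 145, 149, 153, 164, 166, 181, 200, 205, 214, 225]

Fragments:
  [0,9): 9 bp
  [9,16): 7 bp
  [16,20): 4 bp
  [20,42): 22 bp
  [42,53): 11 bp
  [53,62): 9 bp
  [62,67): 5 bp
  [67,76): 9 bp
  [76,79): 3 bp
  [79,87): 8 bp
  [87,94): 7 bp
  [94,106): 12 bp
  [106,119): 13 bp
  [119,130): 11 bp
  [130,145): 15 bp
  [145,149): 4 bp
  [149,153): 4 bp
  [153,164): 11 bp
  [164,166): 2 bp
  [166,181): 15 bp
  [181,200): 19 bp
  [200,205): 5 bp
  [205,214): 9 bp
  [214,225): 11 bp
  [225,228): 3 bp

[2,3,3,4,4,4,5,5,7,7,8,9,9,9,9,11,11,11,11,12,13,15,15,19,22]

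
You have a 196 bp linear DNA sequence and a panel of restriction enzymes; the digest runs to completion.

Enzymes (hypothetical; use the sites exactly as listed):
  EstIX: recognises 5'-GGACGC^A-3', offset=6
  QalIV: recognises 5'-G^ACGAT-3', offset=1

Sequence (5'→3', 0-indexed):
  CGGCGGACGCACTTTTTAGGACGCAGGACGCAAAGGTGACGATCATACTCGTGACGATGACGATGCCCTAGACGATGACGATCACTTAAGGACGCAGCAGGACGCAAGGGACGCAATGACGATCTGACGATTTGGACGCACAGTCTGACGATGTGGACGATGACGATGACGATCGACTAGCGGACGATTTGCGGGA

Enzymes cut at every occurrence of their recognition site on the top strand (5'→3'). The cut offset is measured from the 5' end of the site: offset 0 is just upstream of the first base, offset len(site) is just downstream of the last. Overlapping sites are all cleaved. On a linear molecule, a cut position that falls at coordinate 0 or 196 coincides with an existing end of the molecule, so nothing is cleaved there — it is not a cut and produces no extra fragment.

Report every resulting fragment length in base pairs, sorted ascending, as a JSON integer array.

[4,6,6,6,6,7,7,8,8,9,9,10,10,12,13,13,14,15,15,18]

Scan for sites:
  EstIX (GGACGCA, off=6): starts [4, 18, 25, 89, 99, 108, 133] → cuts [10, 24, 31, 95, 105, 114, 139]
  QalIV (GACGAT, off=1): starts [37, 52, 58, 70, 76, 117, 125, 146, 155, 161, 167, 182] → cuts [38, 53, 59, 71, 77, 118, 126, 147, 156, 162, 168, 183]

Pooled cuts: [10, 24, 31, 38, 53, 59, 71, 77, 95, 105, 114, 118, 126, 139, 147, 156, 162, 168, 183]

Fragments:
  [0,10): 10 bp
  [10,24): 14 bp
  [24,31): 7 bp
  [31,38): 7 bp
  [38,53): 15 bp
  [53,59): 6 bp
  [59,71): 12 bp
  [71,77): 6 bp
  [77,95): 18 bp
  [95,105): 10 bp
  [105,114): 9 bp
  [114,118): 4 bp
  [118,126): 8 bp
  [126,139): 13 bp
  [139,147): 8 bp
  [147,156): 9 bp
  [156,162): 6 bp
  [162,168): 6 bp
  [168,183): 15 bp
  [183,196): 13 bp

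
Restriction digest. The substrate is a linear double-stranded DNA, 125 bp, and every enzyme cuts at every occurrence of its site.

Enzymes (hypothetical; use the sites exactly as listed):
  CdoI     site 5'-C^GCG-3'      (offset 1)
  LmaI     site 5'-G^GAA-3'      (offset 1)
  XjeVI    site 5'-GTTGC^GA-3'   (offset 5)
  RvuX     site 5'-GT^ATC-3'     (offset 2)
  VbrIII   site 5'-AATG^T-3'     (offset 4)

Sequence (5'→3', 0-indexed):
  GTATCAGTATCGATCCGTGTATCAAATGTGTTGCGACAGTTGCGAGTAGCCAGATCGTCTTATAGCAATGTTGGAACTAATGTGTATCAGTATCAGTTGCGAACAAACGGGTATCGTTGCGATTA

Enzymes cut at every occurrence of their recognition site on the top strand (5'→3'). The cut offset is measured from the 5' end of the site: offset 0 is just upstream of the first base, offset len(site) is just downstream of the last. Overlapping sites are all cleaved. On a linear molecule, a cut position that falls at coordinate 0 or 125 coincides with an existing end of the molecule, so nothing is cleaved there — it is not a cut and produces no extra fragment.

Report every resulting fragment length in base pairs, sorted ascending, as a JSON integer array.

Site scan:
  CdoI (CGCG, off=1): no sites
  LmaI (GGAA, off=1): starts [72] → cuts [73]
  XjeVI (GTTGCGA, off=5): starts [29, 38, 95, 115] → cuts [34, 43, 100, 120]
  RvuX (GTATC, off=2): starts [0, 6, 18, 83, 89, 110] → cuts [2, 8, 20, 85, 91, 112]
  VbrIII (AATGT, off=4): starts [24, 66, 78] → cuts [28, 70, 82]

Pooled cuts: [2, 8, 20, 28, 34, 43, 70, 73, 82, 85, 91, 100, 112, 120]

Fragments:
  [0,2): 2 bp
  [2,8): 6 bp
  [8,20): 12 bp
  [20,28): 8 bp
  [28,34): 6 bp
  [34,43): 9 bp
  [43,70): 27 bp
  [70,73): 3 bp
  [73,82): 9 bp
  [82,85): 3 bp
  [85,91): 6 bp
  [91,100): 9 bp
  [100,112): 12 bp
  [112,120): 8 bp
  [120,125): 5 bp

[2,3,3,5,6,6,6,8,8,9,9,9,12,12,27]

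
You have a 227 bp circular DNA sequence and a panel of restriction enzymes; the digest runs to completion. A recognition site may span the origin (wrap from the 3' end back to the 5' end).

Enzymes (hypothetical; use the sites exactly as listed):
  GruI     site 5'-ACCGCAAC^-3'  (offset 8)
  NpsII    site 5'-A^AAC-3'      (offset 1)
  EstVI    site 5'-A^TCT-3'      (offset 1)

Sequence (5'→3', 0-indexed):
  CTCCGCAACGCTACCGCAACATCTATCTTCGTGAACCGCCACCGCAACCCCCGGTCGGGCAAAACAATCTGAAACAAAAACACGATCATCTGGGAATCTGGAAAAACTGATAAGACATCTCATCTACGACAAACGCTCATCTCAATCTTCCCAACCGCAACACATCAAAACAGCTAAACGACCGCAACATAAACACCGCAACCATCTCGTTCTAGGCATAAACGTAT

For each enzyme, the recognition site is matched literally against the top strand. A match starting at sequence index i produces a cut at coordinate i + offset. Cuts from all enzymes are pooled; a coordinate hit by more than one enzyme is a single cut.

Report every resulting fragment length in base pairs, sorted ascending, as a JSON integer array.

Site scan:
  GruI ACCGCAAC/8: at [12, 40, 153, 180, 194] ⇒ [20, 48, 161, 188, 202]
  NpsII AAAC/1: at [61, 71, 77, 103, 130, 167, 175, 190, 219] ⇒ [62, 72, 78, 104, 131, 168, 176, 191, 220]
  EstVI ATCT/1: at [20, 24, 66, 87, 95, 116, 121, 138, 144, 203, 225] ⇒ [21, 25, 67, 88, 96, 117, 122, 139, 145, 204, 226]

All cut coordinates (distinct, sorted): [20, 21, 25, 48, 62, 67, 72, 78, 88, 96, 104, 117, 122, 131, 139, 145, 161, 168, 176, 188, 191, 202, 204, 220, 226]

Fragments:
  20→21: 1 bp
  21→25: 4 bp
  25→48: 23 bp
  48→62: 14 bp
  62→67: 5 bp
  67→72: 5 bp
  72→78: 6 bp
  78→88: 10 bp
  88→96: 8 bp
  96→104: 8 bp
  104→117: 13 bp
  117→122: 5 bp
  122→131: 9 bp
  131→139: 8 bp
  139→145: 6 bp
  145→161: 16 bp
  161→168: 7 bp
  168→176: 8 bp
  176→188: 12 bp
  188→191: 3 bp
  191→202: 11 bp
  202→204: 2 bp
  204→220: 16 bp
  220→226: 6 bp
  226→20 (wrap): 227-226+20 = 21 bp

[1,2,3,4,5,5,5,6,6,6,7,8,8,8,8,9,10,11,12,13,14,16,16,21,23]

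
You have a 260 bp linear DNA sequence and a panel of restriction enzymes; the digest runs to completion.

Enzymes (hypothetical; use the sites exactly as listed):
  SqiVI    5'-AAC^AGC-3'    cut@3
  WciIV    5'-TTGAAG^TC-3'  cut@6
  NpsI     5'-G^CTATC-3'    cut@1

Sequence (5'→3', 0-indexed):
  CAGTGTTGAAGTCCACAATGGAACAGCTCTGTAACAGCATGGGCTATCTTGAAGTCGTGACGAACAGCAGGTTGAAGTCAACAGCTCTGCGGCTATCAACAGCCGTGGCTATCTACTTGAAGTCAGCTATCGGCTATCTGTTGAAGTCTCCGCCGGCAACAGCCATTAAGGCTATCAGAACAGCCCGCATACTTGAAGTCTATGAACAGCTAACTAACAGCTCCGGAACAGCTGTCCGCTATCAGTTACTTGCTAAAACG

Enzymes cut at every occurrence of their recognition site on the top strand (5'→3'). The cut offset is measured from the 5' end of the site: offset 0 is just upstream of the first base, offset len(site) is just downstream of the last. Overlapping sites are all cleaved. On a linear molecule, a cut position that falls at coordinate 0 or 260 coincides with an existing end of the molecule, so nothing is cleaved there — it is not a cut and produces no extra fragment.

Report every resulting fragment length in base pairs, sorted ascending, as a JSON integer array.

Per-enzyme occurrences:
  SqiVI (AACAGC, off=3): starts [21, 32, 62, 79, 97, 157, 178, 204, 215, 226] → cuts [24, 35, 65, 82, 100, 160, 181, 207, 218, 229]
  WciIV (TTGAAGTC, off=6): starts [5, 48, 71, 116, 140, 192] → cuts [11, 54, 77, 122, 146, 198]
  NpsI (GCTATC, off=1): starts [42, 91, 107, 125, 132, 170, 237] → cuts [43, 92, 108, 126, 133, 171, 238]

All cut coordinates (distinct, sorted): [11, 24, 35, 43, 54, 65, 77, 82, 92, 100, 108, 122, 126, 133, 146, 160, 171, 181, 198, 207, 218, 229, 238]

Fragments:
  [0,11): 11 bp
  [11,24): 13 bp
  [24,35): 11 bp
  [35,43): 8 bp
  [43,54): 11 bp
  [54,65): 11 bp
  [65,77): 12 bp
  [77,82): 5 bp
  [82,92): 10 bp
  [92,100): 8 bp
  [100,108): 8 bp
  [108,122): 14 bp
  [122,126): 4 bp
  [126,133): 7 bp
  [133,146): 13 bp
  [146,160): 14 bp
  [160,171): 11 bp
  [171,181): 10 bp
  [181,198): 17 bp
  [198,207): 9 bp
  [207,218): 11 bp
  [218,229): 11 bp
  [229,238): 9 bp
  [238,260): 22 bp

[4,5,7,8,8,8,9,9,10,10,11,11,11,11,11,11,11,12,13,13,14,14,17,22]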